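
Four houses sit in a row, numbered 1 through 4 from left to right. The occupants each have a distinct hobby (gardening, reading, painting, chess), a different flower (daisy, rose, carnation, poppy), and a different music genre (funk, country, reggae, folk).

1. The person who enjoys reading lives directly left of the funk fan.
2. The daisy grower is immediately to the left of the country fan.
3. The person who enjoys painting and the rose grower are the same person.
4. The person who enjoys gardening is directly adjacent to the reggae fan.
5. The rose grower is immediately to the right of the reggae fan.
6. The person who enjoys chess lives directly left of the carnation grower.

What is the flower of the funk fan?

The person who enjoys chess is narrowed to house 1 or 2 or 3; consider each.
Placing it in house 2 and house 3 leads to a contradiction, so it's in house 1.
Clue 6: the carnation grower is in house 2.
House 1's music genre must be folk (nothing else left).
The person who enjoys painting is narrowed to house 3 or 4; consider each.
Placing it in house 3 leads to a contradiction, so it's in house 4.
From clue 3, the rose grower must be in house 4.
By clue 5, the reggae fan is in house 3.
The only music genre still possible for house 2 is country.
House 4's music genre must be funk (nothing else left).
Clue 1 places the person who enjoys reading in house 3.
From clue 2, the daisy grower must be in house 1.
By clue 4, the person who enjoys gardening is in house 2.
That leaves poppy as the flower for house 3.
So: house 1 = chess/daisy/folk, house 2 = gardening/carnation/country, house 3 = reading/poppy/reggae, house 4 = painting/rose/funk.

rose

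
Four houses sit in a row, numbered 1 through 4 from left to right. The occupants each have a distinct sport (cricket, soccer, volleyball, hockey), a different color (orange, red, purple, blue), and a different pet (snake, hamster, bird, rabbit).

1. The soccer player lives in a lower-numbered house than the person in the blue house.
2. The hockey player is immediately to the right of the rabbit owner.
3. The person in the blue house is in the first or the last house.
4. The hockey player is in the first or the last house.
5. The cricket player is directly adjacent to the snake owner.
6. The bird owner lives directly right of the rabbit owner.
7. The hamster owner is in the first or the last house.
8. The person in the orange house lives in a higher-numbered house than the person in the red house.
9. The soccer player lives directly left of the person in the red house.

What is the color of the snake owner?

red

From clue 3, the person in the blue house must be in house 4.
Clue 4 places the hockey player in house 4.
House 1's color must be purple (nothing else left).
Clue 2: the rabbit owner is in house 3.
The bird owner is in house 4 (clue 6).
The person in the orange house is in house 3 (clue 8).
The person in the red house is in house 2 (clue 8).
Clue 9: the soccer player is in house 1.
So house 2 gets snake for pet.
Clue 5 places the cricket player in house 3.
The only sport still possible for house 2 is volleyball.
House 1's pet must be hamster (nothing else left).
So: house 1 = soccer/purple/hamster, house 2 = volleyball/red/snake, house 3 = cricket/orange/rabbit, house 4 = hockey/blue/bird.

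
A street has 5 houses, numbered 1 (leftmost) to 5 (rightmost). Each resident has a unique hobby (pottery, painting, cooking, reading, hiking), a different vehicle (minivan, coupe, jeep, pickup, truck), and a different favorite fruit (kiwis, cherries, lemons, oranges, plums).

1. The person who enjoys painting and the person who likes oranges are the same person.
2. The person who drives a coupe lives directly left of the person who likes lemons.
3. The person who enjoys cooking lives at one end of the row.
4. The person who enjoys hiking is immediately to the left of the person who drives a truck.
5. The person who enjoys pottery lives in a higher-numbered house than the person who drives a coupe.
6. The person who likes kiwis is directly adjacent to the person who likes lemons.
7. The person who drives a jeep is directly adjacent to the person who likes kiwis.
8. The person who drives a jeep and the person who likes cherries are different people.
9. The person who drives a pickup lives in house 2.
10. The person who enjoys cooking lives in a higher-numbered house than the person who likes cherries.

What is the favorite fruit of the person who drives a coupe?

cherries

Clue 9: the person who drives a pickup is in house 2.
The person who enjoys cooking is in house 5 (clue 10).
Clue 7 places the person who drives a jeep in house 4.
The person who enjoys hiking is narrowed to house 2 or 4; consider each.
Placing it in house 4 leads to a contradiction, so it's in house 2.
The person who drives a truck is in house 3 (clue 4).
That leaves minivan as the vehicle for house 5.
Clue 2: the person who likes lemons is in house 2.
By clue 6, the person who likes kiwis is in house 3.
The only vehicle still possible for house 1 is coupe.
House 5 favorite fruit: only plums fits.
House 1 favorite fruit: only cherries fits.
That leaves oranges as the favorite fruit for house 4.
The person who enjoys painting is in house 4 (clue 1).
So house 1 gets reading for hobby.
That leaves pottery as the hobby for house 3.
So: house 1 = reading/coupe/cherries, house 2 = hiking/pickup/lemons, house 3 = pottery/truck/kiwis, house 4 = painting/jeep/oranges, house 5 = cooking/minivan/plums.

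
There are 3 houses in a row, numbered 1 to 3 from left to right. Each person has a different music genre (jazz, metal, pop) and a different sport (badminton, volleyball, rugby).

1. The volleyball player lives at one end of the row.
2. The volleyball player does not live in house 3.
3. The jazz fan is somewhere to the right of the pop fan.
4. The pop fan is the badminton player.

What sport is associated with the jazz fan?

The volleyball player is in house 1 (clue 2).
The only sport still possible for house 3 is rugby.
By clue 4, the pop fan is in house 2.
House 1's music genre must be metal (nothing else left).
That leaves jazz as the music genre for house 3.
That leaves badminton as the sport for house 2.
So: house 1 = metal/volleyball, house 2 = pop/badminton, house 3 = jazz/rugby.

rugby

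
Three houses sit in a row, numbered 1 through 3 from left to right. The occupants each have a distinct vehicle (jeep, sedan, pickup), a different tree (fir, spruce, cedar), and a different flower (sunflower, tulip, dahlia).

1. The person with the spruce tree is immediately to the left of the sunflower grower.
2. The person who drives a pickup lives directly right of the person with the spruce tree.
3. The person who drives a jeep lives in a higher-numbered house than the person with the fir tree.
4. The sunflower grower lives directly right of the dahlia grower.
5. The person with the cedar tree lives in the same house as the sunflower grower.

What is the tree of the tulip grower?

House 1 vehicle: only sedan fits.
House 3 tree: only cedar fits.
By clue 5, the sunflower grower is in house 3.
Clue 1: the person with the spruce tree is in house 2.
From clue 2, the person who drives a pickup must be in house 3.
By clue 4, the dahlia grower is in house 2.
House 2's vehicle must be jeep (nothing else left).
The only tree still possible for house 1 is fir.
So house 1 gets tulip for flower.
So: house 1 = sedan/fir/tulip, house 2 = jeep/spruce/dahlia, house 3 = pickup/cedar/sunflower.

fir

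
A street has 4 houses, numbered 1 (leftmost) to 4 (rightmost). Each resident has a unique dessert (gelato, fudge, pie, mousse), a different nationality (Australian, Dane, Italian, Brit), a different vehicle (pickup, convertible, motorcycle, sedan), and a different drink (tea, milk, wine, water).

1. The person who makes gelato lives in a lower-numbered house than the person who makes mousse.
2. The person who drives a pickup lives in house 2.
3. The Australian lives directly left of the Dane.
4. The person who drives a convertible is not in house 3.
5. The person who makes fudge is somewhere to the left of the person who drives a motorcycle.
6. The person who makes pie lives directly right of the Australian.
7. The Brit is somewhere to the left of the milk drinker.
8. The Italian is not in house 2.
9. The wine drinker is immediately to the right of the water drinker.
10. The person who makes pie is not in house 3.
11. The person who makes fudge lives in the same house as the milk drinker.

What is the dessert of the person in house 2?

mousse

By clue 2, the person who drives a pickup is in house 2.
The only dessert still possible for house 1 is gelato.
The person who makes fudge is narrowed to house 2 or 3; consider each.
Placing it in house 2 leads to a contradiction, so it's in house 3.
Clue 5: the person who drives a motorcycle is in house 4.
Clue 11 places the milk drinker in house 3.
House 3 vehicle: only sedan fits.
Clue 9: the wine drinker is in house 2.
Clue 9: the water drinker is in house 1.
That leaves convertible as the vehicle for house 1.
That leaves tea as the drink for house 4.
The person who makes mousse is narrowed to house 2 or 4; consider each.
Placing it in house 4 leads to a contradiction, so it's in house 2.
House 4 dessert: only pie fits.
Clue 6 places the Australian in house 3.
Clue 3: the Dane is in house 4.
House 1 nationality: only Italian fits.
The only nationality still possible for house 2 is Brit.
So: house 1 = gelato/Italian/convertible/water, house 2 = mousse/Brit/pickup/wine, house 3 = fudge/Australian/sedan/milk, house 4 = pie/Dane/motorcycle/tea.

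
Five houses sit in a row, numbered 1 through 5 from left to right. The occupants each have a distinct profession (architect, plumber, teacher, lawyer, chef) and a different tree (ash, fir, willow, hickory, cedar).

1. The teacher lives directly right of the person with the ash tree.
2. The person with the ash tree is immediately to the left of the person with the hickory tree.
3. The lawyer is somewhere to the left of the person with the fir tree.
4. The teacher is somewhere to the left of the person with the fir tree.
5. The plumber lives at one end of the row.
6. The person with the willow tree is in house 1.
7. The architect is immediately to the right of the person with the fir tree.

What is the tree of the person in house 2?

ash

The person with the willow tree is in house 1 (clue 6).
From clue 4, the teacher must be in house 3.
By clue 4, the person with the fir tree is in house 4.
Clue 7: the architect is in house 5.
House 1 profession: only plumber fits.
That leaves lawyer as the profession for house 2.
House 4's profession must be chef (nothing else left).
The only tree still possible for house 3 is hickory.
House 5 tree: only cedar fits.
House 2's tree must be ash (nothing else left).
So: house 1 = plumber/willow, house 2 = lawyer/ash, house 3 = teacher/hickory, house 4 = chef/fir, house 5 = architect/cedar.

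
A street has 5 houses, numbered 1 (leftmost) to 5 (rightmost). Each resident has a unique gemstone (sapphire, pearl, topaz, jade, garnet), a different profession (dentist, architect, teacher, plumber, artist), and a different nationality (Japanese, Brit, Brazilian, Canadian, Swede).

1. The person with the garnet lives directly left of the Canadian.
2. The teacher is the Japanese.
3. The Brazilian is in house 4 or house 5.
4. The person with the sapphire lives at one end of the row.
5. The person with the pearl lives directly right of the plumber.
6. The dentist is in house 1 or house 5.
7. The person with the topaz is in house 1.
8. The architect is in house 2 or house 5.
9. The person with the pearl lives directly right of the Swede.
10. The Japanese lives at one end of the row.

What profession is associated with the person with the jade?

architect

Clue 7 places the person with the topaz in house 1.
So house 5 gets sapphire for gemstone.
House 4's profession must be artist (nothing else left).
So house 3 gets plumber for profession.
From clue 5, the person with the pearl must be in house 4.
From clue 9, the Swede must be in house 3.
House 2's profession must be architect (nothing else left).
House 2 nationality: only Brit fits.
Clue 1 places the person with the garnet in house 3.
By clue 1, the Canadian is in house 4.
House 2's gemstone must be jade (nothing else left).
House 1's nationality must be Japanese (nothing else left).
House 5's nationality must be Brazilian (nothing else left).
Clue 2 places the teacher in house 1.
The only profession still possible for house 5 is dentist.
So: house 1 = topaz/teacher/Japanese, house 2 = jade/architect/Brit, house 3 = garnet/plumber/Swede, house 4 = pearl/artist/Canadian, house 5 = sapphire/dentist/Brazilian.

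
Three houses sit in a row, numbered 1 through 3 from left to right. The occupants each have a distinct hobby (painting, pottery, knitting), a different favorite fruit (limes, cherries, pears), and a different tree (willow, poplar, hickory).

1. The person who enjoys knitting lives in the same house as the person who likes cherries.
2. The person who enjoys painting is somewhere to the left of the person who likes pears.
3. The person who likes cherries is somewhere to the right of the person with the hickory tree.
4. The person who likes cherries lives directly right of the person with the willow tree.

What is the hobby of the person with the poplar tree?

The only favorite fruit still possible for house 1 is limes.
House 3's tree must be poplar (nothing else left).
The person who enjoys knitting is narrowed to house 2 or 3; consider each.
Placing it in house 2 leads to a contradiction, so it's in house 3.
Clue 1: the person who likes cherries is in house 3.
Clue 4 places the person with the willow tree in house 2.
House 2's favorite fruit must be pears (nothing else left).
So house 1 gets hickory for tree.
The person who enjoys painting is in house 1 (clue 2).
The only hobby still possible for house 2 is pottery.
So: house 1 = painting/limes/hickory, house 2 = pottery/pears/willow, house 3 = knitting/cherries/poplar.

knitting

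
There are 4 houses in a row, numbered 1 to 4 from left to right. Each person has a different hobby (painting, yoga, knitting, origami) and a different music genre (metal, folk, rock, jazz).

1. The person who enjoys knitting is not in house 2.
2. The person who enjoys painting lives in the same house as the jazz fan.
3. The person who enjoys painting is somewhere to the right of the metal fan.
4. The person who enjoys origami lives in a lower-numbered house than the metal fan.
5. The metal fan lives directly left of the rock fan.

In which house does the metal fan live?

So house 1 gets folk for music genre.
House 2's music genre must be metal (nothing else left).
From clue 4, the person who enjoys origami must be in house 1.
From clue 5, the rock fan must be in house 3.
House 2's hobby must be yoga (nothing else left).
That leaves jazz as the music genre for house 4.
From clue 2, the person who enjoys painting must be in house 4.
So house 3 gets knitting for hobby.
So: house 1 = origami/folk, house 2 = yoga/metal, house 3 = knitting/rock, house 4 = painting/jazz.

2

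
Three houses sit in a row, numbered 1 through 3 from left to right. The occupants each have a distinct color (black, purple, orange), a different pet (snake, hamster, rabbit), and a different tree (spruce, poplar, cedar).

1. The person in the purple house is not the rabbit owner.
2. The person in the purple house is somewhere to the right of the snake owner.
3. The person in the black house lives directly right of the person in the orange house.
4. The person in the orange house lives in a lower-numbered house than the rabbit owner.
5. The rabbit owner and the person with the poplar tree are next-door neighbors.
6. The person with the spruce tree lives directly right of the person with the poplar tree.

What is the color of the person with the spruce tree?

The only color still possible for house 1 is orange.
Clue 3: the person in the black house is in house 2.
That leaves purple as the color for house 3.
From clue 1, the rabbit owner must be in house 2.
Clue 5 places the person with the poplar tree in house 1.
Clue 6: the person with the spruce tree is in house 2.
House 3's pet must be hamster (nothing else left).
The only tree still possible for house 3 is cedar.
House 1 pet: only snake fits.
So: house 1 = orange/snake/poplar, house 2 = black/rabbit/spruce, house 3 = purple/hamster/cedar.

black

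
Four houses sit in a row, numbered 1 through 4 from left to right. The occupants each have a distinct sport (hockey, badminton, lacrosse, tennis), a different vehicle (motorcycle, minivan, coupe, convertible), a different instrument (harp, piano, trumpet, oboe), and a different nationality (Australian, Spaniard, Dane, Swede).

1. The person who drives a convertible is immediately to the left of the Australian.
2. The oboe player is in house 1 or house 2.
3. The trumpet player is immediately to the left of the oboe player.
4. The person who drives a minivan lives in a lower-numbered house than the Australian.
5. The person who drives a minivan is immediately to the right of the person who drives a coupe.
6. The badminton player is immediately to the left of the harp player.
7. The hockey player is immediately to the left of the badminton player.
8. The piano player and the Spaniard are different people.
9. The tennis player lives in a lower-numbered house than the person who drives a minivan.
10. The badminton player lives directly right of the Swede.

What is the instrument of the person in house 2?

oboe

From clue 3, the trumpet player must be in house 1.
From clue 3, the oboe player must be in house 2.
House 4 sport: only lacrosse fits.
House 4's vehicle must be motorcycle (nothing else left).
House 3's sport must be badminton (nothing else left).
The harp player is in house 4 (clue 6).
Clue 7: the hockey player is in house 2.
The Swede is in house 2 (clue 10).
House 1's sport must be tennis (nothing else left).
The only vehicle still possible for house 1 is coupe.
House 3's instrument must be piano (nothing else left).
Clue 5: the person who drives a minivan is in house 2.
That leaves convertible as the vehicle for house 3.
Clue 1 places the Australian in house 4.
So house 1 gets Spaniard for nationality.
So house 3 gets Dane for nationality.
So: house 1 = tennis/coupe/trumpet/Spaniard, house 2 = hockey/minivan/oboe/Swede, house 3 = badminton/convertible/piano/Dane, house 4 = lacrosse/motorcycle/harp/Australian.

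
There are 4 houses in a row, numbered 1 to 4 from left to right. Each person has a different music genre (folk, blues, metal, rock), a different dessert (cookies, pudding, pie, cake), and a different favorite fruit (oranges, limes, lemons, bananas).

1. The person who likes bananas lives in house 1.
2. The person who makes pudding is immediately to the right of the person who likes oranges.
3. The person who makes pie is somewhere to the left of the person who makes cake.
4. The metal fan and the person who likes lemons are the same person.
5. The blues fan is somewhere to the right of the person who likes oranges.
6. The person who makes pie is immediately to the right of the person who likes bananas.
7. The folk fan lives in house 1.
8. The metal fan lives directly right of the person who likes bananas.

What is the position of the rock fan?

3

By clue 1, the person who likes bananas is in house 1.
Clue 6 places the person who makes pie in house 2.
By clue 7, the folk fan is in house 1.
The metal fan is in house 2 (clue 8).
So house 1 gets cookies for dessert.
Clue 4 places the person who likes lemons in house 2.
The only favorite fruit still possible for house 4 is limes.
From clue 2, the person who makes pudding must be in house 4.
Clue 5 places the blues fan in house 4.
That leaves rock as the music genre for house 3.
So house 3 gets cake for dessert.
House 3's favorite fruit must be oranges (nothing else left).
So: house 1 = folk/cookies/bananas, house 2 = metal/pie/lemons, house 3 = rock/cake/oranges, house 4 = blues/pudding/limes.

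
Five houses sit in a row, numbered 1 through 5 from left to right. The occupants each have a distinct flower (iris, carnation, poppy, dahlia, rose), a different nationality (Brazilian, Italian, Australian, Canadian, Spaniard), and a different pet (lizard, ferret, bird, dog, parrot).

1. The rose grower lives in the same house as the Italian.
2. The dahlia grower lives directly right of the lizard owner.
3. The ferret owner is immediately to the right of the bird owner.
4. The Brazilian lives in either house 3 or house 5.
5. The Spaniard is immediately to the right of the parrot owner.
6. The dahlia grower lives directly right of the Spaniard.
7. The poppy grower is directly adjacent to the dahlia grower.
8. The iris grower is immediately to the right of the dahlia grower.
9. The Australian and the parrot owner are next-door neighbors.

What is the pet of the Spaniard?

lizard

The dahlia grower is narrowed to house 3 or 4; consider each.
Placing it in house 3 leads to a contradiction, so it's in house 4.
The lizard owner is in house 3 (clue 2).
Clue 6: the Spaniard is in house 3.
Clue 8: the iris grower is in house 5.
House 3's flower must be poppy (nothing else left).
From clue 5, the parrot owner must be in house 2.
Clue 9 places the Australian in house 1.
So house 4 gets Canadian for nationality.
House 5 nationality: only Brazilian fits.
Clue 1 places the rose grower in house 2.
Clue 3 places the bird owner in house 4.
The only flower still possible for house 1 is carnation.
The only nationality still possible for house 2 is Italian.
That leaves dog as the pet for house 1.
The only pet still possible for house 5 is ferret.
So: house 1 = carnation/Australian/dog, house 2 = rose/Italian/parrot, house 3 = poppy/Spaniard/lizard, house 4 = dahlia/Canadian/bird, house 5 = iris/Brazilian/ferret.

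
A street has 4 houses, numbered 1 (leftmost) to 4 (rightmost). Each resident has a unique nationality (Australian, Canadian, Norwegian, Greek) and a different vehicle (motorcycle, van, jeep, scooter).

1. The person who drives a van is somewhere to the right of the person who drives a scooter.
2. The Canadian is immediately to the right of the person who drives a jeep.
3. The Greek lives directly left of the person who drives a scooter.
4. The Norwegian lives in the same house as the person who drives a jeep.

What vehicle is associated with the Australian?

scooter

The Greek is narrowed to house 1 or 2; consider each.
Placing it in house 2 leads to a contradiction, so it's in house 1.
Clue 3 places the person who drives a scooter in house 2.
The Norwegian is in house 3 (clue 4).
Clue 4: the person who drives a jeep is in house 3.
So house 1 gets motorcycle for vehicle.
The only vehicle still possible for house 4 is van.
From clue 2, the Canadian must be in house 4.
So house 2 gets Australian for nationality.
So: house 1 = Greek/motorcycle, house 2 = Australian/scooter, house 3 = Norwegian/jeep, house 4 = Canadian/van.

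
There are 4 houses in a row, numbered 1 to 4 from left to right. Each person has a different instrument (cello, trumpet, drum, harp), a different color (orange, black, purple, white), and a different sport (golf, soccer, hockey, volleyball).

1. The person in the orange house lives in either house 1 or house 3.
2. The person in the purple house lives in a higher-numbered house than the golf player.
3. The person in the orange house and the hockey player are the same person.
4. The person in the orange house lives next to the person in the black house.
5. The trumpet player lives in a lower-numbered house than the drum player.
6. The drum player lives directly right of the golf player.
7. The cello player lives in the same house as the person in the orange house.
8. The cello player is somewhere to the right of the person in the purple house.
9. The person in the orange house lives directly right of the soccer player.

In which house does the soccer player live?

Clue 8 places the cello player in house 3.
From clue 8, the person in the purple house must be in house 2.
The person in the orange house is in house 3 (clue 9).
Clue 9 places the soccer player in house 2.
So house 1 gets white for color.
House 4 color: only black fits.
That leaves volleyball as the sport for house 4.
Clue 2 places the golf player in house 1.
From clue 3, the hockey player must be in house 3.
By clue 6, the drum player is in house 2.
The only instrument still possible for house 4 is harp.
House 1 instrument: only trumpet fits.
So: house 1 = trumpet/white/golf, house 2 = drum/purple/soccer, house 3 = cello/orange/hockey, house 4 = harp/black/volleyball.

2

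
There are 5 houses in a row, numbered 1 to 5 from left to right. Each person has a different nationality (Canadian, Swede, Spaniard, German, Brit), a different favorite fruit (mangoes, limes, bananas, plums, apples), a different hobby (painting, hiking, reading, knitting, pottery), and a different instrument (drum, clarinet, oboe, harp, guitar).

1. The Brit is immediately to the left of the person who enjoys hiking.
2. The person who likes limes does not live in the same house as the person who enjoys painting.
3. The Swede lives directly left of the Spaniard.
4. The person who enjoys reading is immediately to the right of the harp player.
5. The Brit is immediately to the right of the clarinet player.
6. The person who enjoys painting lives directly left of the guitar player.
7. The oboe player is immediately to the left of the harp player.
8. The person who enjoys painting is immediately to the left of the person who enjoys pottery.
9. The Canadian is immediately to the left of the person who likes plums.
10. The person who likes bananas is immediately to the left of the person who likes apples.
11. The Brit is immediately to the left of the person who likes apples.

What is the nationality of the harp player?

Swede

The Brit is narrowed to house 2 or 3 or 4; consider each.
Placing it in house 3 and house 4 leads to a contradiction, so it's in house 2.
Clue 1: the person who enjoys hiking is in house 3.
By clue 5, the clarinet player is in house 1.
Clue 11: the person who likes apples is in house 3.
Clue 10 places the person who likes bananas in house 2.
That leaves German as the nationality for house 1.
That leaves Spaniard as the nationality for house 5.
The Swede is in house 4 (clue 3).
So house 3 gets Canadian for nationality.
By clue 9, the person who likes plums is in house 4.
The person who likes limes is narrowed to house 1 or 5; consider each.
Placing it in house 1 leads to a contradiction, so it's in house 5.
House 1 favorite fruit: only mangoes fits.
The person who enjoys painting is narrowed to house 1 or 4; consider each.
Placing it in house 4 leads to a contradiction, so it's in house 1.
From clue 6, the guitar player must be in house 2.
Clue 8: the person who enjoys pottery is in house 2.
That leaves drum as the instrument for house 5.
Clue 7: the harp player is in house 4.
That leaves oboe as the instrument for house 3.
Clue 4: the person who enjoys reading is in house 5.
House 4's hobby must be knitting (nothing else left).
So: house 1 = German/mangoes/painting/clarinet, house 2 = Brit/bananas/pottery/guitar, house 3 = Canadian/apples/hiking/oboe, house 4 = Swede/plums/knitting/harp, house 5 = Spaniard/limes/reading/drum.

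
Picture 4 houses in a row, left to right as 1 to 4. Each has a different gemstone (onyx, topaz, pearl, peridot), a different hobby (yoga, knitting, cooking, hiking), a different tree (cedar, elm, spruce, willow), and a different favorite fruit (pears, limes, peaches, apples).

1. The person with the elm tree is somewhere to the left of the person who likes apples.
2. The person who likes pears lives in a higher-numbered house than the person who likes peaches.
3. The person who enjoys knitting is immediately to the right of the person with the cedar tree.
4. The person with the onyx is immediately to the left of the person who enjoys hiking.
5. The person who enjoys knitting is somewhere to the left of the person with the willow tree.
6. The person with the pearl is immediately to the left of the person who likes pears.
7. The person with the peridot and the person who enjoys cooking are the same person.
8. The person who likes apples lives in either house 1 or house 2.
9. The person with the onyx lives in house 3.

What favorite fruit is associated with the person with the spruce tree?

From clue 8, the person who likes apples must be in house 2.
The person with the onyx is in house 3 (clue 9).
Clue 1: the person with the elm tree is in house 1.
Clue 4 places the person who enjoys hiking in house 4.
By clue 6, the person with the pearl is in house 2.
By clue 6, the person who likes pears is in house 3.
So house 1 gets peaches for favorite fruit.
The only favorite fruit still possible for house 4 is limes.
By clue 3, the person who enjoys knitting is in house 3.
By clue 5, the person with the willow tree is in house 4.
By clue 7, the person with the peridot is in house 1.
Clue 7 places the person who enjoys cooking in house 1.
The only gemstone still possible for house 4 is topaz.
House 2's hobby must be yoga (nothing else left).
So house 2 gets cedar for tree.
House 3 tree: only spruce fits.
So: house 1 = peridot/cooking/elm/peaches, house 2 = pearl/yoga/cedar/apples, house 3 = onyx/knitting/spruce/pears, house 4 = topaz/hiking/willow/limes.

pears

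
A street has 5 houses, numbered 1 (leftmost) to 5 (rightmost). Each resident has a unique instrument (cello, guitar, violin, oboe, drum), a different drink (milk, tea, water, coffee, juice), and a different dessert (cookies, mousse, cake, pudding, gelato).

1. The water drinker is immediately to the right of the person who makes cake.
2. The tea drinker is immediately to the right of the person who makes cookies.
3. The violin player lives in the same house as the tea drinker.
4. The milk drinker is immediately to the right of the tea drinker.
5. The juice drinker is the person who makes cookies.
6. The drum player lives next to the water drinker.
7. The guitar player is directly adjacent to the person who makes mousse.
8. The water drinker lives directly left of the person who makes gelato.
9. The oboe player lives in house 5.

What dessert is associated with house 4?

pudding

Clue 9 places the oboe player in house 5.
The violin player is narrowed to house 2 or 3 or 4; consider each.
Placing it in house 3 and house 4 leads to a contradiction, so it's in house 2.
The tea drinker is in house 2 (clue 3).
Clue 4 places the milk drinker in house 3.
The only drink still possible for house 1 is juice.
That leaves water as the drink for house 4.
House 5's drink must be coffee (nothing else left).
The person who makes cake is in house 3 (clue 1).
By clue 2, the person who makes cookies is in house 1.
From clue 6, the drum player must be in house 3.
Clue 8 places the person who makes gelato in house 5.
Clue 7: the guitar player is in house 1.
By clue 7, the person who makes mousse is in house 2.
That leaves cello as the instrument for house 4.
The only dessert still possible for house 4 is pudding.
So: house 1 = guitar/juice/cookies, house 2 = violin/tea/mousse, house 3 = drum/milk/cake, house 4 = cello/water/pudding, house 5 = oboe/coffee/gelato.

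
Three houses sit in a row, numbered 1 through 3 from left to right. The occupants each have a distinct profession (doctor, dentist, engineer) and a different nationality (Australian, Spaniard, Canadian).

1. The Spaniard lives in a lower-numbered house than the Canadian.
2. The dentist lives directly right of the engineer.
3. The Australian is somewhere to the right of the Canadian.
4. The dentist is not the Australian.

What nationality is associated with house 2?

Clue 3: the Australian is in house 3.
By clue 3, the Canadian is in house 2.
Clue 4 places the dentist in house 2.
House 1's profession must be engineer (nothing else left).
House 3 profession: only doctor fits.
So house 1 gets Spaniard for nationality.
So: house 1 = engineer/Spaniard, house 2 = dentist/Canadian, house 3 = doctor/Australian.

Canadian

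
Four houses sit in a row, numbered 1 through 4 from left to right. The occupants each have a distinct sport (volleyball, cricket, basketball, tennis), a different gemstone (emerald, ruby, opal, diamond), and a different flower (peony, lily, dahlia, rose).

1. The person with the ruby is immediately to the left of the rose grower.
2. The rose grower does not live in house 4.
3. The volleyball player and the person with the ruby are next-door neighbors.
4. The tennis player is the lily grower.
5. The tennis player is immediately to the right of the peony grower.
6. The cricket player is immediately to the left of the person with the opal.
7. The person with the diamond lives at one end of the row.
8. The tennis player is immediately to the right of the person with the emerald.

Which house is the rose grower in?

The person with the diamond is narrowed to house 1 or 4; consider each.
Placing it in house 1 leads to a contradiction, so it's in house 4.
The cricket player is narrowed to house 1 or 2; consider each.
Placing it in house 2 leads to a contradiction, so it's in house 1.
Clue 6 places the person with the opal in house 2.
House 3 gemstone: only emerald fits.
Clue 1 places the rose grower in house 2.
Clue 3 places the volleyball player in house 2.
Clue 8 places the tennis player in house 4.
House 3 sport: only basketball fits.
The only gemstone still possible for house 1 is ruby.
From clue 4, the lily grower must be in house 4.
The peony grower is in house 3 (clue 5).
So house 1 gets dahlia for flower.
So: house 1 = cricket/ruby/dahlia, house 2 = volleyball/opal/rose, house 3 = basketball/emerald/peony, house 4 = tennis/diamond/lily.

2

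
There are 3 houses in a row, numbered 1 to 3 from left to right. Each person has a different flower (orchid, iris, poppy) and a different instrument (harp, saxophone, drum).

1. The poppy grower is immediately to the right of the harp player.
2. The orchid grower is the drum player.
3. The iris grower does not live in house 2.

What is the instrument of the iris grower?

The iris grower is narrowed to house 1 or 3; consider each.
Placing it in house 3 leads to a contradiction, so it's in house 1.
The orchid grower is narrowed to house 2 or 3; consider each.
Placing it in house 2 leads to a contradiction, so it's in house 3.
Clue 2: the drum player is in house 3.
House 2's flower must be poppy (nothing else left).
The harp player is in house 1 (clue 1).
That leaves saxophone as the instrument for house 2.
So: house 1 = iris/harp, house 2 = poppy/saxophone, house 3 = orchid/drum.

harp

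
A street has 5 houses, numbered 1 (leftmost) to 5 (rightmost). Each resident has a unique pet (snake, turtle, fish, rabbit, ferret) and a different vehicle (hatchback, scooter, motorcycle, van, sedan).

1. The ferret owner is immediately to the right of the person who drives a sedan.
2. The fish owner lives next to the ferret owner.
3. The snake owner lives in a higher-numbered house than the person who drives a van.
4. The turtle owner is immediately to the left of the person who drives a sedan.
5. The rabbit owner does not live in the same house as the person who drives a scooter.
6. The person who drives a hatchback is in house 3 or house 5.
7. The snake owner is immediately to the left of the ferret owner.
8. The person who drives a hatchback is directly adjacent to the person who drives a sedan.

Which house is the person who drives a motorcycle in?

The ferret owner is narrowed to house 3 or 5; consider each.
Placing it in house 5 leads to a contradiction, so it's in house 3.
Clue 1 places the person who drives a sedan in house 2.
The turtle owner is in house 1 (clue 4).
By clue 7, the snake owner is in house 2.
The person who drives a hatchback is in house 3 (clue 8).
House 4 pet: only fish fits.
House 5 pet: only rabbit fits.
House 1 vehicle: only van fits.
So house 5 gets motorcycle for vehicle.
That leaves scooter as the vehicle for house 4.
So: house 1 = turtle/van, house 2 = snake/sedan, house 3 = ferret/hatchback, house 4 = fish/scooter, house 5 = rabbit/motorcycle.

5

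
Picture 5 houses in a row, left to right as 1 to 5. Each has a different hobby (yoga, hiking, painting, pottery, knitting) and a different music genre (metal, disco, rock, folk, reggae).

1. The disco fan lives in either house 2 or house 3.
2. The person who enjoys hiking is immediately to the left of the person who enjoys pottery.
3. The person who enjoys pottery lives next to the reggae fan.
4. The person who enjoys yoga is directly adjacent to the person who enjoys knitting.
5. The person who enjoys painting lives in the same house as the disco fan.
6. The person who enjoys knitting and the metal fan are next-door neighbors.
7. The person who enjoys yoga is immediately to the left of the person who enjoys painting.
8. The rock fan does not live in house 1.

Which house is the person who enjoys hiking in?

4

That leaves pottery as the hobby for house 5.
The person who enjoys hiking is in house 4 (clue 2).
By clue 3, the reggae fan is in house 4.
The person who enjoys painting is narrowed to house 2 or 3; consider each.
Placing it in house 2 leads to a contradiction, so it's in house 3.
From clue 5, the disco fan must be in house 3.
Clue 7 places the person who enjoys yoga in house 2.
House 1 hobby: only knitting fits.
Clue 6 places the metal fan in house 2.
So house 1 gets folk for music genre.
So house 5 gets rock for music genre.
So: house 1 = knitting/folk, house 2 = yoga/metal, house 3 = painting/disco, house 4 = hiking/reggae, house 5 = pottery/rock.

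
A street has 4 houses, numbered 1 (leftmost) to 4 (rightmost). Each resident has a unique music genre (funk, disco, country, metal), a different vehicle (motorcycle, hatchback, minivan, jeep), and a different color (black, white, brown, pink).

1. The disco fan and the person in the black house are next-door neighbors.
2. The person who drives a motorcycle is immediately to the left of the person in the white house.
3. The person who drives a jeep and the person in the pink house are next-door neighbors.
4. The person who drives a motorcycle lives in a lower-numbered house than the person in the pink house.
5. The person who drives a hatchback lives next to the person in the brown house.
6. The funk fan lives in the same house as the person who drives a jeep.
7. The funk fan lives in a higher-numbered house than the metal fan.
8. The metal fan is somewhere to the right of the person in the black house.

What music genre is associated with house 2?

The funk fan is narrowed to house 3 or 4; consider each.
Placing it in house 3 leads to a contradiction, so it's in house 4.
The person who drives a jeep is in house 4 (clue 6).
The person in the pink house is in house 3 (clue 3).
Clue 2: the person who drives a motorcycle is in house 1.
From clue 2, the person in the white house must be in house 2.
That leaves brown as the color for house 4.
By clue 1, the disco fan is in house 2.
The person who drives a hatchback is in house 3 (clue 5).
So house 1 gets country for music genre.
That leaves metal as the music genre for house 3.
That leaves minivan as the vehicle for house 2.
House 1's color must be black (nothing else left).
So: house 1 = country/motorcycle/black, house 2 = disco/minivan/white, house 3 = metal/hatchback/pink, house 4 = funk/jeep/brown.

disco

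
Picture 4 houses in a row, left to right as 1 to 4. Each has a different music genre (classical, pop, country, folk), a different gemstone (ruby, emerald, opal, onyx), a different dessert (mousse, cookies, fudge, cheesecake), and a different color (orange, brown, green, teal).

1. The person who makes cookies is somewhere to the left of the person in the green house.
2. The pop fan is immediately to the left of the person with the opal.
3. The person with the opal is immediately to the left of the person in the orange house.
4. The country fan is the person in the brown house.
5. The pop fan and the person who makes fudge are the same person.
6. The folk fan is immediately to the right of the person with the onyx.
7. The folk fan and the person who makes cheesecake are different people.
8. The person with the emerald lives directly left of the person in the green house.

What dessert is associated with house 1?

That leaves ruby as the gemstone for house 4.
The pop fan is narrowed to house 1 or 2; consider each.
Placing it in house 1 leads to a contradiction, so it's in house 2.
From clue 2, the person with the opal must be in house 3.
Clue 3: the person in the orange house is in house 4.
By clue 5, the person who makes fudge is in house 2.
Clue 1: the person who makes cookies is in house 1.
By clue 6, the folk fan is in house 3.
From clue 6, the person with the onyx must be in house 2.
That leaves classical as the music genre for house 4.
The only gemstone still possible for house 1 is emerald.
That leaves mousse as the dessert for house 3.
So house 4 gets cheesecake for dessert.
By clue 4, the person in the brown house is in house 1.
The person in the green house is in house 2 (clue 8).
The only music genre still possible for house 1 is country.
That leaves teal as the color for house 3.
So: house 1 = country/emerald/cookies/brown, house 2 = pop/onyx/fudge/green, house 3 = folk/opal/mousse/teal, house 4 = classical/ruby/cheesecake/orange.

cookies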